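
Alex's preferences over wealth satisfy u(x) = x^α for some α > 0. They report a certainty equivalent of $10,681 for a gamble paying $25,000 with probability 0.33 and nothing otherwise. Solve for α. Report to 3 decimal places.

EU(lottery) = 0.33·25000^α + 0.67·0 = 0.33·25000^α.
Setting u(10681) equal to that: 10681^α = 0.33·25000^α ⇒ (10681/25000)^α = 0.33.
α = ln(0.33) / ln(10681/25000) = -1.108663/-0.850409 ≈ 1.304.

α ≈ 1.304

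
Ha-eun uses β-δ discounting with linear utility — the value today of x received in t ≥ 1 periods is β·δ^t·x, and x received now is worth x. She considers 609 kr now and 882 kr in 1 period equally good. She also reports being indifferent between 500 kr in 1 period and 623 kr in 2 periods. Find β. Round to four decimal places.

β ≈ 0.8603

From the later pair, β·δ^1·500 = β·δ^2·623; dividing through, δ = 500/623 = 0.80257.
Now use the now-vs-future pair: 609 = β·δ·882 gives β = 609/(0.80257·882) ≈ 0.8603.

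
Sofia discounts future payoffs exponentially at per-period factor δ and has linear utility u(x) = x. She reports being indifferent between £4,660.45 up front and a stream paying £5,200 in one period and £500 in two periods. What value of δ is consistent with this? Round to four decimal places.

Equating present values: 4660.45 = 5200δ + 500δ².
So 500δ² + 5200δ − 4660.45 = 0.
By the quadratic formula (taking the positive root), δ = (−5200 + √36360900.00) / 1000 ≈ 0.8300.

δ ≈ 0.8300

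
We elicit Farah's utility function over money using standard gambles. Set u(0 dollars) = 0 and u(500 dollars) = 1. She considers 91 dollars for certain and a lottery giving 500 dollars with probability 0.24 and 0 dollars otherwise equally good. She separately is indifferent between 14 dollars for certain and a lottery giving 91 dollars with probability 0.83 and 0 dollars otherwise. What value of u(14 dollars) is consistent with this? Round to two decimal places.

0.20

First, u(91 dollars) = 0.24·u(500 dollars) + 0.76·u(0 dollars) = 0.24.
The second indifference gives u(14 dollars) = 0.83·u(91 dollars) + 0.17·u(0 dollars) = 0.83·0.24 + 0.17·0.00 = 0.1992.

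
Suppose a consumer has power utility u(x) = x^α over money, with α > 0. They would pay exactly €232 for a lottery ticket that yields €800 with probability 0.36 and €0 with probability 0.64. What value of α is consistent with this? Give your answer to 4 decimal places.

The lottery's expected utility is 0.36·u(800) + 0.64·u(0) = 0.36·800^α (since u(0) = 0 for α > 0).
Indifference: 232^α = 0.36·800^α, so (232/800)^α = 0.36.
α = ln(0.36) / ln(232/800) = -1.0216512/-1.2378744 ≈ 0.8253.

α ≈ 0.8253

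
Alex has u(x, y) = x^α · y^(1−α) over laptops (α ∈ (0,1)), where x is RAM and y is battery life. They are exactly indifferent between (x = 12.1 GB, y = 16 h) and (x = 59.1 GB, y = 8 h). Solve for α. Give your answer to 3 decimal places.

The Cobb–Douglas utilities coincide, so 12.1^α·16^(1−α) = 59.1^α·8^(1−α).
(12.1/59.1)^α = (8/16)^(1−α); take logs: α·ln(12.1/59.1) = (1−α)·ln(8/16), i.e. α·-1.586025 = (1−α)·-0.693147.
So α/(1−α) = (-0.693147)/(-1.586025) = 0.437034, and α = 0.437034/1.437034 ≈ 0.304.

α ≈ 0.304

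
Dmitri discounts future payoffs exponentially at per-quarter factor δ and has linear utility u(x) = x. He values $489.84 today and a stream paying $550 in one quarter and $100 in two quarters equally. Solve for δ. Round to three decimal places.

δ ≈ 0.780

Equating present values: 489.84 = 550δ + 100δ².
Rearranged: 100δ² + 550δ − 489.84 = 0.
By the quadratic formula (taking the positive root), δ = (−550 + √498436.00) / 200 ≈ 0.780.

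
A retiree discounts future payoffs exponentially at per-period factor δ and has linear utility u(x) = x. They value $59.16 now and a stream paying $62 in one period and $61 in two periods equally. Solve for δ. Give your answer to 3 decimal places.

Equating present values: 59.16 = 62δ + 61δ².
That is, 61δ² + 62δ − 59.16 = 0, a quadratic in δ.
δ = (−62 + √(62² + 4·61·59.16)) / (2·61) = (−62 + √18279.04) / 122 ≈ 0.600.

δ ≈ 0.600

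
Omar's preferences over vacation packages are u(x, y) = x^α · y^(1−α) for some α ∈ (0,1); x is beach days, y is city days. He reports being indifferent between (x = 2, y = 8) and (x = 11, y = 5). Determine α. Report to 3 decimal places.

α ≈ 0.216

The Cobb–Douglas utilities coincide, so 2^α·8^(1−α) = 11^α·5^(1−α).
(2/11)^α = (5/8)^(1−α); take logs: α·ln(2/11) = (1−α)·ln(5/8), i.e. α·-1.704748 = (1−α)·-0.470004.
With A = -1.704748 and B = -0.470004: α·A = (1−α)·B, so α = B/(A+B) = -0.470004/-2.174752 ≈ 0.216.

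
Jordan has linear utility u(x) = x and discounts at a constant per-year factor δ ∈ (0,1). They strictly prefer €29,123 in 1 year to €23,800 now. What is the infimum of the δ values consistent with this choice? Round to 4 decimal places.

δ > 0.8172

The preference means 23800 < δ·29123.
So δ > 23800/29123 = 0.81722.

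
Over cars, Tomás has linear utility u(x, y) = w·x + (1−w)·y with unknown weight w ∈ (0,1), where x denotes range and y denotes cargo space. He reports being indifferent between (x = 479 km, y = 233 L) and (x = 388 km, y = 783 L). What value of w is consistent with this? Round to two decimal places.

u(479,233) = u(388,783) means w·479 + (1−w)·233 = w·388 + (1−w)·783.
Rearranging, 91·w − 550·(1−w) = 0.
So w/(1−w) = 550/91 = 6.0440, giving w = 550/(91+550) = 0.86.

w = 0.86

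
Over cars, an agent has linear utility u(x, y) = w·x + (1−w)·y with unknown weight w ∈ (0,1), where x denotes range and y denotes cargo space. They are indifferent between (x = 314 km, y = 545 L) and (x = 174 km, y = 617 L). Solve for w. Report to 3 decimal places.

w = 0.340

u(314,545) = u(174,617) means w·314 + (1−w)·545 = w·174 + (1−w)·617.
w·(314−174) = (1−w)·(617−545), i.e. w·140 = (1−w)·72.
Hence w = 72/(140+72) = 72/212 = 0.340.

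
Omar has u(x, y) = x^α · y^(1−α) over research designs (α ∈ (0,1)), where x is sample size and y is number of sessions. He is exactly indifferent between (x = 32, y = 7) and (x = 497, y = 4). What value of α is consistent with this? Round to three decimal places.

α ≈ 0.169

Set the two utilities equal: 32^α·7^(1−α) = 497^α·4^(1−α).
Rearrange to (32/497)^α = (4/7)^(1−α) and take logs: α·-2.742854 = (1−α)·-0.559616.
With A = -2.742854 and B = -0.559616: α·A = (1−α)·B, so α = B/(A+B) = -0.559616/-3.302470 ≈ 0.169.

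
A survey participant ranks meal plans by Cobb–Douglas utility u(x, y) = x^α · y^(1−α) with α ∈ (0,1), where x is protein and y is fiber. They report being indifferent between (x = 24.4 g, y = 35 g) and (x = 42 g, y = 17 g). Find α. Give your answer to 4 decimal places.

The Cobb–Douglas utilities coincide, so 24.4^α·35^(1−α) = 42^α·17^(1−α).
Rearrange to (24.4/42)^α = (17/35)^(1−α) and take logs: α·-0.5430865 = (1−α)·-0.7221347.
With A = -0.5430865 and B = -0.7221347: α·A = (1−α)·B, so α = B/(A+B) = -0.7221347/-1.2652212 ≈ 0.5708.

α ≈ 0.5708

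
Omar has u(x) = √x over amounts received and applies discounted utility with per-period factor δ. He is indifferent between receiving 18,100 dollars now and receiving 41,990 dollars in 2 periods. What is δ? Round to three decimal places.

The payoff in 2 periods is discounted by δ^2, so u(18100) = δ^2·u(41990) and δ^2 = u(18100)/u(41990).
With u(x) = √x: δ^2 = √18100/√41990 = √(18100/41990) = 0.65655.
Hence δ = (0.65655)^(1/2) = 0.81028.

δ ≈ 0.810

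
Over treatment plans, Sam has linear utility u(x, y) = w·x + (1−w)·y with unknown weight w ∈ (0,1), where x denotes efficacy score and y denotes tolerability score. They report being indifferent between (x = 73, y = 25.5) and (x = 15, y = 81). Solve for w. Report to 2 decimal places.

w = 0.49

Indifference: w·73 + (1−w)·25.5 = w·15 + (1−w)·81.
Collecting terms: w·58 = (1−w)·55.5.
So w/(1−w) = 55.5/58 = 0.9569, giving w = 55.5/(58+55.5) = 0.49.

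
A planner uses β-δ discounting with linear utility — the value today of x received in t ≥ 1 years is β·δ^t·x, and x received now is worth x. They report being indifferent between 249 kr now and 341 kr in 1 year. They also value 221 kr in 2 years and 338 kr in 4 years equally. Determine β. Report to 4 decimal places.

β ≈ 0.9030

Both payoffs in the second observation are in the future, so β drops out: δ^2·221 = δ^4·338 ⇒ δ^2 = 221/338 = 0.65385, so δ = 0.80861.
Substituting δ into 249 = β·δ·341: β = 249/(275.735) ≈ 0.9030.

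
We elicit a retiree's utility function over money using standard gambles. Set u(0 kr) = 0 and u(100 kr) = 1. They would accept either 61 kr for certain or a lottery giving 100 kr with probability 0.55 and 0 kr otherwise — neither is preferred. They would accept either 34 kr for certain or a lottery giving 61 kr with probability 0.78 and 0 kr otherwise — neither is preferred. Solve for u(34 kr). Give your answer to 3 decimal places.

The first gamble pins u(61 kr): it must equal 0.55·1 + 0.45·0 = 0.55.
Then u(34 kr) = 0.78·u(61 kr) + 0.22·u(0 kr) = 0.78·0.55 + 0.22·0.00 = 0.4290.

0.429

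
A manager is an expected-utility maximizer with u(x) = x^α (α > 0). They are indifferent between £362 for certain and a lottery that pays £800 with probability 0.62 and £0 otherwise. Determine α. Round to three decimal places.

α ≈ 0.603

EU(lottery) = 0.62·800^α + 0.38·0 = 0.62·800^α.
Indifference: 362^α = 0.62·800^α, so (362/800)^α = 0.62.
Taking logs: α·ln(362/800) = ln(0.62), so α = -0.478036 / -0.792968 ≈ 0.603.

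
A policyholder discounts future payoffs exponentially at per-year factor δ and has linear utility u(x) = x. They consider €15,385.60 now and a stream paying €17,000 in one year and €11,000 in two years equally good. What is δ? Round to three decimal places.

Present value of the stream is 17000·δ + 11000·δ². Indifference gives 17000δ + 11000δ² = 15385.60.
So 11000δ² + 17000δ − 15385.60 = 0.
The positive root is δ = [−17000 + √(17000² + 4·11000·15385.60)] / (2·11000) = (−17000 + 31080.000)/22000 ≈ 0.640.

δ ≈ 0.640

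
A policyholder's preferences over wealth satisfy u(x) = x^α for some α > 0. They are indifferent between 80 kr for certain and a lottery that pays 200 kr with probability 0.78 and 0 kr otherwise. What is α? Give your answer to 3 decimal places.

Since u(0) = 0, the lottery's EU is 0.78·200^α.
Setting u(80) equal to that: 80^α = 0.78·200^α ⇒ (80/200)^α = 0.78.
α = ln(0.78) / ln(80/200) = -0.248461/-0.916291 ≈ 0.271.

α ≈ 0.271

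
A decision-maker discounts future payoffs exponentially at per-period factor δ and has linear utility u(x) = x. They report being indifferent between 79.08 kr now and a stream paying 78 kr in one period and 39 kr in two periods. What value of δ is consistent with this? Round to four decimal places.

Present value of the stream is 78·δ + 39·δ². Indifference gives 78δ + 39δ² = 79.08.
Rearranged: 39δ² + 78δ − 79.08 = 0.
By the quadratic formula (taking the positive root), δ = (−78 + √18420.48) / 78 ≈ 0.7400.

δ ≈ 0.7400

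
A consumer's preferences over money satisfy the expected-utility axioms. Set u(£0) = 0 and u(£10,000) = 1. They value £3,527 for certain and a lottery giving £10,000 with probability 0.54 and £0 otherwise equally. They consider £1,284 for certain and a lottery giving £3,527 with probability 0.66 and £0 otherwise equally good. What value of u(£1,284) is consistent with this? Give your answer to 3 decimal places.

0.356

From the first indifference, u(£3,527) = 0.54·u(£10,000) + 0.46·u(£0) = 0.54·1 + 0.46·0 = 0.54.
Chaining: u(£1,284) = 0.66·0.54 + 0.34·0.00 = 0.3564.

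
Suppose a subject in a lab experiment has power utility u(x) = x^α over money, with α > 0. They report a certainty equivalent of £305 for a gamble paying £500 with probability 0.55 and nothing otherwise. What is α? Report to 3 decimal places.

EU(lottery) = 0.55·500^α + 0.45·0 = 0.55·500^α.
Equating: 305^α = 0.55·500^α, i.e. 0.6100^α = 0.55.
Take logs: α = ln 0.55 / ln(305/500) ≈ 1.20947.

α ≈ 1.209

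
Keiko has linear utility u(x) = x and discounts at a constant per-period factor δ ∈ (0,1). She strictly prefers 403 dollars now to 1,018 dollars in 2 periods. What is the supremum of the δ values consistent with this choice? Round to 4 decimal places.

δ < 0.6292

The preference means 403 > δ^2·1018.
So δ^2 < 403/1018 = 0.39587; taking the square root of both positive sides preserves the inequality.
δ < 0.39587^(1/2) = 0.6292.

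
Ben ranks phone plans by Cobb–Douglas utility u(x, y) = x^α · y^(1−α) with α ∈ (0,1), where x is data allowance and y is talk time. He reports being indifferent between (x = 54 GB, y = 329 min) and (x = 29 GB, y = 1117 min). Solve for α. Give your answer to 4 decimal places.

α ≈ 0.6629

Set the two utilities equal: 54^α·329^(1−α) = 29^α·1117^(1−α).
Rearrange to (54/29)^α = (1117/329)^(1−α) and take logs: α·0.6216882 = (1−α)·1.2223440.
So α/(1−α) = (1.2223440)/(0.6216882) = 1.9661689, and α = 1.9661689/2.9661689 ≈ 0.6629.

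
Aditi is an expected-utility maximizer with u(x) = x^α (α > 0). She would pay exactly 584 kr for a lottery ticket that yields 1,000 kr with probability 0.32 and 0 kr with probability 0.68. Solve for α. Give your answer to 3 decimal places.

The lottery's expected utility is 0.32·u(1000) + 0.68·u(0) = 0.32·1000^α (since u(0) = 0 for α > 0).
Setting u(584) equal to that: 584^α = 0.32·1000^α ⇒ (584/1000)^α = 0.32.
Take logs: α = ln 0.32 / ln(584/1000) ≈ 2.11848.

α ≈ 2.118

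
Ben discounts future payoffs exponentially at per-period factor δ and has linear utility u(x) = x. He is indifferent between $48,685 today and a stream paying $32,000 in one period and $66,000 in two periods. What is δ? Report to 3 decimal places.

δ ≈ 0.650

The stream is worth 32000δ + 66000δ² today, so 32000δ + 66000δ² = 48685.
That is, 66000δ² + 32000δ − 48685 = 0, a quadratic in δ.
The positive root is δ = [−32000 + √(32000² + 4·66000·48685)] / (2·66000) = (−32000 + 117800.000)/132000 ≈ 0.650.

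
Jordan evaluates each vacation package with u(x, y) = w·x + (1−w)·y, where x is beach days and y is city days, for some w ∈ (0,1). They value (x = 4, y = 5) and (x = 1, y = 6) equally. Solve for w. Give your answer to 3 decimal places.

u(4,5) = u(1,6) means w·4 + (1−w)·5 = w·1 + (1−w)·6.
Rearranging, 3·w − 1·(1−w) = 0.
So w/(1−w) = 1/3 = 0.3333, giving w = 1/(3+1) = 0.250.

w = 0.250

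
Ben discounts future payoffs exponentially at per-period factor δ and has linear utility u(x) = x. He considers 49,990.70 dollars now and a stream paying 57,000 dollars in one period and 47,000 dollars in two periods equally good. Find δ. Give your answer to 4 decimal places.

δ ≈ 0.5900

Present value of the stream is 57000·δ + 47000·δ². Indifference gives 57000δ + 47000δ² = 49990.70.
That is, 47000δ² + 57000δ − 49990.70 = 0, a quadratic in δ.
δ = (−57000 + √(57000² + 4·47000·49990.70)) / (2·47000) = (−57000 + √12647251600.00) / 94000 ≈ 0.5900.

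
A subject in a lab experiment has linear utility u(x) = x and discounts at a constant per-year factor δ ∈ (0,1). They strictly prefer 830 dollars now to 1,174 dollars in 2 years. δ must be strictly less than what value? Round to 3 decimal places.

Comparing present values: 830 > δ^2·1174.
So δ^2 < 830/1174 = 0.70698; taking the square root of both positive sides preserves the inequality.
δ < 0.70698^(1/2) = 0.841.

δ < 0.841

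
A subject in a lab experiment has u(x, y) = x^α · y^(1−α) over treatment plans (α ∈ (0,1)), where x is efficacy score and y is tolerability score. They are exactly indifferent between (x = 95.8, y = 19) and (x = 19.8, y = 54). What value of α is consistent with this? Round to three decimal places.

α ≈ 0.399

The Cobb–Douglas utilities coincide, so 95.8^α·19^(1−α) = 19.8^α·54^(1−α).
Rearrange to (95.8/19.8)^α = (54/19)^(1−α) and take logs: α·1.576581 = (1−α)·1.044545.
With A = 1.576581 and B = 1.044545: α·A = (1−α)·B, so α = B/(A+B) = 1.044545/2.621126 ≈ 0.399.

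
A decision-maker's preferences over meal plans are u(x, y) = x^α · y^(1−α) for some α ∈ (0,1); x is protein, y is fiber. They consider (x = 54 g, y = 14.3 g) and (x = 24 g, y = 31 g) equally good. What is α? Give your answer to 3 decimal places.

α ≈ 0.488

Indifference: 54^α · 14.3^(1−α) = 24^α · 31^(1−α).
Taking logs: α·ln 54 + (1−α)·ln 14.3 = α·ln 24 + (1−α)·ln 31, i.e. α·0.810930 = (1−α)·0.773728.
With A = 0.810930 and B = 0.773728: α·A = (1−α)·B, so α = B/(A+B) = 0.773728/1.584658 ≈ 0.488.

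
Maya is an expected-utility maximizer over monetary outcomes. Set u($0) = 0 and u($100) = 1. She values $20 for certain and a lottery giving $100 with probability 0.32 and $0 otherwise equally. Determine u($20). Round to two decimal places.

u($20) equals the lottery's expected utility: 0.32·1 + 0.68·0 = 0.32.

0.32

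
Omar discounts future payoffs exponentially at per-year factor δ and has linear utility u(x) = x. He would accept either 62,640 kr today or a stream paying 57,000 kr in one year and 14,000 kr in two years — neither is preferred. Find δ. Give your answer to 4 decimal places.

δ ≈ 0.9000

Equating present values: 62640 = 57000δ + 14000δ².
So 14000δ² + 57000δ − 62640 = 0.
By the quadratic formula (taking the positive root), δ = (−57000 + √6756840000.00) / 28000 ≈ 0.9000.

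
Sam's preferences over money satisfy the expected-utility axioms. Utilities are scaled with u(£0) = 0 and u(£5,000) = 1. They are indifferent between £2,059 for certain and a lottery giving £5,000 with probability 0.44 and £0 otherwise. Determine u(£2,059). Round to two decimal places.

0.44

u(£2,059) equals the lottery's expected utility: 0.44·1 + 0.56·0 = 0.44.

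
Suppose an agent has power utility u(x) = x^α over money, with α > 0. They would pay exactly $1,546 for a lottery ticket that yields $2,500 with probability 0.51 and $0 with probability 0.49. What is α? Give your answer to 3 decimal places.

EU(lottery) = 0.51·2500^α + 0.49·0 = 0.51·2500^α.
Indifference: 1546^α = 0.51·2500^α, so (1546/2500)^α = 0.51.
Take logs: α = ln 0.51 / ln(1546/2500) ≈ 1.40099.

α ≈ 1.401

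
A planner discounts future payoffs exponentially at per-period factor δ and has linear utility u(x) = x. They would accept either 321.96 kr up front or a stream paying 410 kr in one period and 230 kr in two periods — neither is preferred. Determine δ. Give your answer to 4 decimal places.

δ ≈ 0.5900

Equating present values: 321.96 = 410δ + 230δ².
That is, 230δ² + 410δ − 321.96 = 0, a quadratic in δ.
δ = (−410 + √(410² + 4·230·321.96)) / (2·230) = (−410 + √464303.20) / 460 ≈ 0.5900.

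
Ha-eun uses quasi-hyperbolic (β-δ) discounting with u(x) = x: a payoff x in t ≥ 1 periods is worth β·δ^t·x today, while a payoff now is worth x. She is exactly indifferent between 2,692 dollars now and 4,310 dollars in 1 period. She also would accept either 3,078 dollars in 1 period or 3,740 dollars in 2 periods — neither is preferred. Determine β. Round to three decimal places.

Both payoffs in the second observation are in the future, so β drops out: δ^1·3078 = δ^2·3740 ⇒ δ = 3078/3740 = 0.82299.
Now use the now-vs-future pair: 2692 = β·δ·4310 gives β = 2692/(0.82299·4310) ≈ 0.759.

β ≈ 0.759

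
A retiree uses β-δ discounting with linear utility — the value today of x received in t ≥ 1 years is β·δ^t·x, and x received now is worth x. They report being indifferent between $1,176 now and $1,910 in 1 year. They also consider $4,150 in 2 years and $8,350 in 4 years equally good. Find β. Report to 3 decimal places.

The second indifference involves only future payoffs, so β cancels: β·δ^2·4150 = β·δ^4·8350, giving δ^2 = 4150/8350 = 0.49701, so δ = 0.70499.
Substituting δ into 1176 = β·δ·1910: β = 1176/(1346.524) ≈ 0.873.

β ≈ 0.873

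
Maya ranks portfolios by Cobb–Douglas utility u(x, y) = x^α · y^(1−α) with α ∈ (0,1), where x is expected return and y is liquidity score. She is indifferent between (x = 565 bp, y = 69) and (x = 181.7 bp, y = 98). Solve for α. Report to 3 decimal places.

α ≈ 0.236

Indifference: 565^α · 69^(1−α) = 181.7^α · 98^(1−α).
Rearrange to (565/181.7)^α = (98/69)^(1−α) and take logs: α·1.134469 = (1−α)·0.350861.
So α/(1−α) = (0.350861)/(1.134469) = 0.309273, and α = 0.309273/1.309273 ≈ 0.236.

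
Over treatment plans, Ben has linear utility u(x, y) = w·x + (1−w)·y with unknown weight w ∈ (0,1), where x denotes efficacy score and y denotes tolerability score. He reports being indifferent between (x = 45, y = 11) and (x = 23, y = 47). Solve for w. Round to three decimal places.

w = 0.621

u(45,11) = u(23,47) means w·45 + (1−w)·11 = w·23 + (1−w)·47.
Collecting terms: w·22 = (1−w)·36.
Hence w = 36/(22+36) = 36/58 = 0.621.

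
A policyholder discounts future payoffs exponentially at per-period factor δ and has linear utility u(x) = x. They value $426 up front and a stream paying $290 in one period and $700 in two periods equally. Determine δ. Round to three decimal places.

δ ≈ 0.600

Present value of the stream is 290·δ + 700·δ². Indifference gives 290δ + 700δ² = 426.
Rearranged: 700δ² + 290δ − 426 = 0.
δ = (−290 + √(290² + 4·700·426)) / (2·700) = (−290 + √1276900.00) / 1400 ≈ 0.600.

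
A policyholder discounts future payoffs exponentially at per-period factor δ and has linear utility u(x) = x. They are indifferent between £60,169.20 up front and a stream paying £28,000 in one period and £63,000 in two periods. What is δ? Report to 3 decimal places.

δ ≈ 0.780

Present value of the stream is 28000·δ + 63000·δ². Indifference gives 28000δ + 63000δ² = 60169.20.
Rearranged: 63000δ² + 28000δ − 60169.20 = 0.
δ = (−28000 + √(28000² + 4·63000·60169.20)) / (2·63000) = (−28000 + √15946638400.00) / 126000 ≈ 0.780.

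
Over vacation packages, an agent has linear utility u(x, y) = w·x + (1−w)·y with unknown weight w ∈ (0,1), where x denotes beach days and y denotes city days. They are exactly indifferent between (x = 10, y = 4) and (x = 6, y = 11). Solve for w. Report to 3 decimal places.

w = 0.636

u(10,4) = u(6,11) means w·10 + (1−w)·4 = w·6 + (1−w)·11.
Collecting terms: w·4 = (1−w)·7.
The marginal rate of substitution is 7/4, so w = 7/(4+7) = 0.636.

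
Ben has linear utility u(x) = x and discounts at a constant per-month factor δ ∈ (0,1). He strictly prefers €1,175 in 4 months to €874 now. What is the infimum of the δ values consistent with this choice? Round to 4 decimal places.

δ > 0.9287

Under u(x) = x this choice says 874 < δ^4·1175.
So δ^4 > 874/1175 = 0.74383; taking the 4th root of both positive sides preserves the inequality.
δ > (874/1175)^(1/4) ≈ 0.9287.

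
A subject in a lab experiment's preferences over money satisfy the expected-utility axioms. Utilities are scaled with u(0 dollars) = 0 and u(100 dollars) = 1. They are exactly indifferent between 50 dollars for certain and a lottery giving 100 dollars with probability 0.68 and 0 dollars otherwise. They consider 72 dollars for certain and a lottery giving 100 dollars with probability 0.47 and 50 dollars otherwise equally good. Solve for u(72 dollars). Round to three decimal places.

First, u(50 dollars) = 0.68·u(100 dollars) + 0.32·u(0 dollars) = 0.68.
Chaining: u(72 dollars) = 0.47·1.00 + 0.53·0.68 = 0.8304.

0.830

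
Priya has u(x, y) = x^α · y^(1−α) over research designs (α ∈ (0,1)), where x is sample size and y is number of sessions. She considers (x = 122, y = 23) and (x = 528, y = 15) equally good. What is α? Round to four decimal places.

Set the two utilities equal: 122^α·23^(1−α) = 528^α·15^(1−α).
Rearrange to (122/528)^α = (15/23)^(1−α) and take logs: α·-1.4650752 = (1−α)·-0.4274440.
So α/(1−α) = (-0.4274440)/(-1.4650752) = 0.2917557, and α = 0.2917557/1.2917557 ≈ 0.2259.

α ≈ 0.2259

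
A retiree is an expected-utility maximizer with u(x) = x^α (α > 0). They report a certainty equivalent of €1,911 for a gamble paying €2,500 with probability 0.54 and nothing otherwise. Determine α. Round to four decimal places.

Since u(0) = 0, the lottery's EU is 0.54·2500^α.
Indifference: 1911^α = 0.54·2500^α, so (1911/2500)^α = 0.54.
α = ln(0.54) / ln(1911/2500) = -0.6161861/-0.2686641 ≈ 2.2935.

α ≈ 2.2935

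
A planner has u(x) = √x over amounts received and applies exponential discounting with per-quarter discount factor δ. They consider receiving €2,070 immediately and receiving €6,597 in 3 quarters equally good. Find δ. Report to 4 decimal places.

The payoff in 3 quarters is discounted by δ^3, so u(2070) = δ^3·u(6597) and δ^3 = u(2070)/u(6597).
With u(x) = √x: δ^3 = √2070/√6597 = √(2070/6597) = 0.56016.
Taking the cube root: δ = 0.56016^(1/3) ≈ 0.8243.

δ ≈ 0.8243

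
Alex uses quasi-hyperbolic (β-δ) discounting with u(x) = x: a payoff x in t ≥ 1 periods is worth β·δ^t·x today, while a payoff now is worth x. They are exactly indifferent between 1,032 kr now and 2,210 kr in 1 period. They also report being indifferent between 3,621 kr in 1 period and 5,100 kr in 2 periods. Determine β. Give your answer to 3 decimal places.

β ≈ 0.658

The second indifference involves only future payoffs, so β cancels: β·δ^1·3621 = β·δ^2·5100, giving δ = 3621/5100 = 0.71000.
The first indifference: 1032 = β·δ·2210, so β = 1032/(δ·2210) = 1032/(0.71000·2210) ≈ 0.658.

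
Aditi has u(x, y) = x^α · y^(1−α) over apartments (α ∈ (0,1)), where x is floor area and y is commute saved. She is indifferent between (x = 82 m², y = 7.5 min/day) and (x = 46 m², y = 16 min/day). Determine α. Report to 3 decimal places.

α ≈ 0.567

The Cobb–Douglas utilities coincide, so 82^α·7.5^(1−α) = 46^α·16^(1−α).
(82/46)^α = (16/7.5)^(1−α); take logs: α·ln(82/46) = (1−α)·ln(16/7.5), i.e. α·0.578078 = (1−α)·0.757686.
With A = 0.578078 and B = 0.757686: α·A = (1−α)·B, so α = B/(A+B) = 0.757686/1.335764 ≈ 0.567.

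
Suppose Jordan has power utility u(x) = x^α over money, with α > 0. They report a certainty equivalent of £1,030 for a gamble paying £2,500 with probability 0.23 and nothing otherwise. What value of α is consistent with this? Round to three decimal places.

EU(lottery) = 0.23·2500^α + 0.77·0 = 0.23·2500^α.
Setting u(1030) equal to that: 1030^α = 0.23·2500^α ⇒ (1030/2500)^α = 0.23.
Take logs: α = ln 0.23 / ln(1030/2500) ≈ 1.65741.

α ≈ 1.657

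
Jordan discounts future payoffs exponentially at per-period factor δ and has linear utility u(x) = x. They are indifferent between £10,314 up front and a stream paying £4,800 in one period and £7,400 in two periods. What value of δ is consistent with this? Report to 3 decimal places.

Equating present values: 10314 = 4800δ + 7400δ².
So 7400δ² + 4800δ − 10314 = 0.
By the quadratic formula (taking the positive root), δ = (−4800 + √328334400.00) / 14800 ≈ 0.900.

δ ≈ 0.900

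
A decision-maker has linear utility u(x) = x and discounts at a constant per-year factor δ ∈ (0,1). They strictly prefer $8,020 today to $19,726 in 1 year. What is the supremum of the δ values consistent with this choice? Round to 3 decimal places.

The preference means 8020 > δ·19726.
So δ < 8020/19726 = 0.40657.

δ < 0.407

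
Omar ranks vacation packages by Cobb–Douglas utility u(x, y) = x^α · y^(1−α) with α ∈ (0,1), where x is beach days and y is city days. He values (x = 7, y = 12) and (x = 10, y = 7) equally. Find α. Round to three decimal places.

α ≈ 0.602

Indifference: 7^α · 12^(1−α) = 10^α · 7^(1−α).
Rearrange to (7/10)^α = (7/12)^(1−α) and take logs: α·-0.356675 = (1−α)·-0.538997.
Thus α·(-0.895672) = -0.538997, so α = -0.538997/-0.895672 ≈ 0.602.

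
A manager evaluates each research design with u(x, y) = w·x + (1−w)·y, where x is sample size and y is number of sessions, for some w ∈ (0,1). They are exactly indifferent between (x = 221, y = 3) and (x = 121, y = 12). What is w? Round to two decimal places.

w = 0.08

u(221,3) = u(121,12) means w·221 + (1−w)·3 = w·121 + (1−w)·12.
Collecting terms: w·100 = (1−w)·9.
Hence w = 9/(100+9) = 9/109 = 0.08.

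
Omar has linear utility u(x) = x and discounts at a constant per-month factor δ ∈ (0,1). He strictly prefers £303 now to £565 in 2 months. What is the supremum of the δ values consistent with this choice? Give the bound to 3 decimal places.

Under u(x) = x this choice says 303 > δ^2·565.
Dividing by 565: δ^2 < 0.53628. Both sides are positive, so the square root keeps the direction.
δ < (303/565)^(1/2) ≈ 0.732.

δ < 0.732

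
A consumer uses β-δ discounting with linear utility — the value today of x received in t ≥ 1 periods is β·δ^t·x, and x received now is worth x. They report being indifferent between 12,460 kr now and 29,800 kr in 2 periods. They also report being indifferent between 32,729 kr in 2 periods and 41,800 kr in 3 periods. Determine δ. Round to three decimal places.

δ ≈ 0.783

From the later pair, β·δ^2·32729 = β·δ^3·41800; dividing through, δ = 32729/41800 = 0.78299.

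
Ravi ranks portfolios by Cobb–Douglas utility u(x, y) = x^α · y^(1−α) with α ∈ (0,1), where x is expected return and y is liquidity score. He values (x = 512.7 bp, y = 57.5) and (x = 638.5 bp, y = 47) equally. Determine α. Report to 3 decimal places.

The Cobb–Douglas utilities coincide, so 512.7^α·57.5^(1−α) = 638.5^α·47^(1−α).
Rearrange to (512.7/638.5)^α = (47/57.5)^(1−α) and take logs: α·-0.219431 = (1−α)·-0.201637.
With A = -0.219431 and B = -0.201637: α·A = (1−α)·B, so α = B/(A+B) = -0.201637/-0.421068 ≈ 0.479.

α ≈ 0.479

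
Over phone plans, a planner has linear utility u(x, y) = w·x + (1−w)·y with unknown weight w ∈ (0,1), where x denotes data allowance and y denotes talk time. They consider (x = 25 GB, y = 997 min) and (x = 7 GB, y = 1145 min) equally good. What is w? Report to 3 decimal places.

u(25,997) = u(7,1145) means w·25 + (1−w)·997 = w·7 + (1−w)·1145.
w·(25−7) = (1−w)·(1145−997), i.e. w·18 = (1−w)·148.
So w/(1−w) = 148/18 = 8.2222, giving w = 148/(18+148) = 0.892.

w = 0.892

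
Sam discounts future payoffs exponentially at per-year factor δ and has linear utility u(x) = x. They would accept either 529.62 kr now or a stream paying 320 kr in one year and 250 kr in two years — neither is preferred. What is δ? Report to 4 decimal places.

δ ≈ 0.9500

The stream is worth 320δ + 250δ² today, so 320δ + 250δ² = 529.62.
Rearranged: 250δ² + 320δ − 529.62 = 0.
By the quadratic formula (taking the positive root), δ = (−320 + √632020.00) / 500 ≈ 0.9500.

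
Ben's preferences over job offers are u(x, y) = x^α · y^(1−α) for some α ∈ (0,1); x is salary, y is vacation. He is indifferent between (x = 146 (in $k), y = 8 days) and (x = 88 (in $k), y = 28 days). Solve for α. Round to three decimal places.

Indifference: 146^α · 8^(1−α) = 88^α · 28^(1−α).
(146/88)^α = (28/8)^(1−α); take logs: α·ln(146/88) = (1−α)·ln(28/8), i.e. α·0.506270 = (1−α)·1.252763.
Thus α·(1.759033) = 1.252763, so α = 1.252763/1.759033 ≈ 0.712.

α ≈ 0.712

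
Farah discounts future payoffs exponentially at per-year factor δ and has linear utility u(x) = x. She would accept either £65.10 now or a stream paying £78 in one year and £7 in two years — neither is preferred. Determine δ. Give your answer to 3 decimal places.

δ ≈ 0.780

Present value of the stream is 78·δ + 7·δ². Indifference gives 78δ + 7δ² = 65.10.
So 7δ² + 78δ − 65.10 = 0.
By the quadratic formula (taking the positive root), δ = (−78 + √7906.80) / 14 ≈ 0.780.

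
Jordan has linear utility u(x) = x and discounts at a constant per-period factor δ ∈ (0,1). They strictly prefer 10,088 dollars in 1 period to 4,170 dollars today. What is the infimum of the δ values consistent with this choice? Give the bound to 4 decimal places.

δ > 0.4134

Comparing present values: 4170 < δ·10088.
So δ > 4170/10088 = 0.41336.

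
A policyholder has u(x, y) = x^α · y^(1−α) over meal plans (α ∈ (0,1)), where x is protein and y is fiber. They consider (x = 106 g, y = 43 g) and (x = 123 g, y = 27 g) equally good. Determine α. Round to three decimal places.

α ≈ 0.758

The Cobb–Douglas utilities coincide, so 106^α·43^(1−α) = 123^α·27^(1−α).
(106/123)^α = (27/43)^(1−α); take logs: α·ln(106/123) = (1−α)·ln(27/43), i.e. α·-0.148745 = (1−α)·-0.465363.
Thus α·(-0.614108) = -0.465363, so α = -0.465363/-0.614108 ≈ 0.758.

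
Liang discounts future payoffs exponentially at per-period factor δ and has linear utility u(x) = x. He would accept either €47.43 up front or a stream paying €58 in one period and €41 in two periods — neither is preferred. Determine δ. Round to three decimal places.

δ ≈ 0.580

Equating present values: 47.43 = 58δ + 41δ².
So 41δ² + 58δ − 47.43 = 0.
δ = (−58 + √(58² + 4·41·47.43)) / (2·41) = (−58 + √11142.52) / 82 ≈ 0.580.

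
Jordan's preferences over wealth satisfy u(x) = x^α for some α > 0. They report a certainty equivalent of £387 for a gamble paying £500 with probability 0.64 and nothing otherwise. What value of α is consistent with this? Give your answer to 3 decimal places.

α ≈ 1.742

The lottery's expected utility is 0.64·u(500) + 0.36·u(0) = 0.64·500^α (since u(0) = 0 for α > 0).
Setting u(387) equal to that: 387^α = 0.64·500^α ⇒ (387/500)^α = 0.64.
Taking logs: α·ln(387/500) = ln(0.64), so α = -0.446287 / -0.256183 ≈ 1.742.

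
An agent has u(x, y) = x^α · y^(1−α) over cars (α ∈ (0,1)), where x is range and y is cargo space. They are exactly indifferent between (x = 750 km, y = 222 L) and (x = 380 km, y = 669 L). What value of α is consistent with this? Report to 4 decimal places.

Set the two utilities equal: 750^α·222^(1−α) = 380^α·669^(1−α).
Taking logs: α·ln 750 + (1−α)·ln 222 = α·ln 380 + (1−α)·ln 669, i.e. α·0.6799020 = (1−α)·1.1031067.
So α/(1−α) = (1.1031067)/(0.6799020) = 1.6224496, and α = 1.6224496/2.6224496 ≈ 0.6187.

α ≈ 0.6187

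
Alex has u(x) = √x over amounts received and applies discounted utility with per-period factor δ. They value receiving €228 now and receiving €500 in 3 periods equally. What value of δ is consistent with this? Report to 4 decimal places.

δ ≈ 0.8773

Indifference means u(228) = δ^3 · u(500), so δ^3 = u(228)/u(500).
With u(x) = √x: δ^3 = √228/√500 = √(228/500) = 0.67528.
Taking the cube root: δ = 0.67528^(1/3) ≈ 0.8773.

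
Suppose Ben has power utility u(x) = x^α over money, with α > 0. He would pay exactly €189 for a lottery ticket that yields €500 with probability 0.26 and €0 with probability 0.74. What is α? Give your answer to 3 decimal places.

Since u(0) = 0, the lottery's EU is 0.26·500^α.
Equating: 189^α = 0.26·500^α, i.e. 0.3780^α = 0.26.
Take logs: α = ln 0.26 / ln(189/500) ≈ 1.38465.

α ≈ 1.385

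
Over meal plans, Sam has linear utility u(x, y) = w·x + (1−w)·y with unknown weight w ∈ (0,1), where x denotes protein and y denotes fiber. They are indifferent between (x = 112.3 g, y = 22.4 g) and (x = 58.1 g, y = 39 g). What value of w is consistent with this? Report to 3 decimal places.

Indifference: w·112.3 + (1−w)·22.4 = w·58.1 + (1−w)·39.
Collecting terms: w·54.2 = (1−w)·16.6.
Hence w = 16.6/(54.2+16.6) = 16.6/70.8 = 0.234.

w = 0.234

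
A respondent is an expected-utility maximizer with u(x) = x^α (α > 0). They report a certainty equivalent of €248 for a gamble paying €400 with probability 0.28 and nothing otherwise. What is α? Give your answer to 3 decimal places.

The lottery's expected utility is 0.28·u(400) + 0.72·u(0) = 0.28·400^α (since u(0) = 0 for α > 0).
Equating: 248^α = 0.28·400^α, i.e. 0.6200^α = 0.28.
Take logs: α = ln 0.28 / ln(248/400) ≈ 2.66291.

α ≈ 2.663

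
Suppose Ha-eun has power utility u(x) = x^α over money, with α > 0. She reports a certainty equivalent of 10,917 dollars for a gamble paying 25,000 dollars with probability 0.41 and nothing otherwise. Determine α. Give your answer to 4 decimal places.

The lottery's expected utility is 0.41·u(25000) + 0.59·u(0) = 0.41·25000^α (since u(0) = 0 for α > 0).
Indifference: 10917^α = 0.41·25000^α, so (10917/25000)^α = 0.41.
α = ln(0.41) / ln(10917/25000) = -0.8915981/-0.8285546 ≈ 1.0761.

α ≈ 1.0761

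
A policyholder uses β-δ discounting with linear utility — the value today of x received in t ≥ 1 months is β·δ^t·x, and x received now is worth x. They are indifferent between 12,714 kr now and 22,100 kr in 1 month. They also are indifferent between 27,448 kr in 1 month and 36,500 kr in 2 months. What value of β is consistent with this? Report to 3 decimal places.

The second indifference involves only future payoffs, so β cancels: β·δ^1·27448 = β·δ^2·36500, giving δ = 27448/36500 = 0.75200.
Now use the now-vs-future pair: 12714 = β·δ·22100 gives β = 12714/(0.75200·22100) ≈ 0.765.

β ≈ 0.765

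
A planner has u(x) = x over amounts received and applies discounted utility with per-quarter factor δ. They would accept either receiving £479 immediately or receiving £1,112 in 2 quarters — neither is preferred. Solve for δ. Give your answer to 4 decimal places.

The payoff in 2 quarters is discounted by δ^2, so u(479) = δ^2·u(1112) and δ^2 = u(479)/u(1112).
With u(x) = x: δ^2 = 479/1112 = 0.43076.
Hence δ = (0.43076)^(1/2) = 0.656320.

δ ≈ 0.6563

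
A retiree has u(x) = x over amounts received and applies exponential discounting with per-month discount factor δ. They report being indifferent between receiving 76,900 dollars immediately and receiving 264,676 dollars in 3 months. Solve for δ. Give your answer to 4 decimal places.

δ ≈ 0.6623

The payoff in 3 months is discounted by δ^3, so u(76900) = δ^3·u(264676) and δ^3 = u(76900)/u(264676).
With u(x) = x: δ^3 = 76900/264676 = 0.29054.
So δ = 0.29054^(1/3) ≈ 0.6623.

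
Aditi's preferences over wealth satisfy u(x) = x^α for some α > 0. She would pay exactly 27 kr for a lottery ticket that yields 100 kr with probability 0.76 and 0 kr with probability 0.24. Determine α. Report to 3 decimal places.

Since u(0) = 0, the lottery's EU is 0.76·100^α.
Setting u(27) equal to that: 27^α = 0.76·100^α ⇒ (27/100)^α = 0.76.
Taking logs: α·ln(27/100) = ln(0.76), so α = -0.274437 / -1.309333 ≈ 0.210.

α ≈ 0.210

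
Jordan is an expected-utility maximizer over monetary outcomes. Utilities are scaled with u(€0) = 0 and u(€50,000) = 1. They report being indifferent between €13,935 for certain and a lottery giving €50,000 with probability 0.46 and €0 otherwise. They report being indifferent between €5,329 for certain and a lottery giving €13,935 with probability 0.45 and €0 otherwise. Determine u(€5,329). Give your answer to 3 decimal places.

0.207

First, u(€13,935) = 0.46·u(€50,000) + 0.54·u(€0) = 0.46.
Chaining: u(€5,329) = 0.45·0.46 + 0.55·0.00 = 0.2070.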